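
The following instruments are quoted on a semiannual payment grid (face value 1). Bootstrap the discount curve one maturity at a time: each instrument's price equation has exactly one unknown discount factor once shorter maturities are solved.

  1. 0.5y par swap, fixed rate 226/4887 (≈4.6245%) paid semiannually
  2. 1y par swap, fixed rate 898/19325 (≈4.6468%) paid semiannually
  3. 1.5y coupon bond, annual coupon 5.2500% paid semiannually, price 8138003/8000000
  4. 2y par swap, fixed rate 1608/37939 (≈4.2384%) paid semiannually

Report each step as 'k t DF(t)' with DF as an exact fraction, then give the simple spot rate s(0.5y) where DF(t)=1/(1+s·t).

1 1/2 4887/5000
2 1 9551/10000
3 3/2 4709/5000
4 2 2299/2500
s(0.5y) = (1/(4887/5000) − 1)/(1/2) = 226/4887 ≈ 4.6245%

step 1 [0.5y] swap r/2=113/4887: DF=(1 − 113/4887·(0))/(1+113/4887) = 4887/5000 ≈ 0.977400
step 2 [1y] swap r/2=449/19325: DF=(1 − 449/19325·(0.977400))/(1+449/19325) = 9551/10000 ≈ 0.955100
step 3 [1.5y] bond c/2=21/800: DF=(8138003/8000000 − 21/800·(0.977400+0.955100))/(1+21/800) = 4709/5000 ≈ 0.941800
step 4 [2y] swap r/2=804/37939: DF=(1 − 804/37939·(0.977400+0.955100+0.941800))/(1+804/37939) = 2299/2500 ≈ 0.919600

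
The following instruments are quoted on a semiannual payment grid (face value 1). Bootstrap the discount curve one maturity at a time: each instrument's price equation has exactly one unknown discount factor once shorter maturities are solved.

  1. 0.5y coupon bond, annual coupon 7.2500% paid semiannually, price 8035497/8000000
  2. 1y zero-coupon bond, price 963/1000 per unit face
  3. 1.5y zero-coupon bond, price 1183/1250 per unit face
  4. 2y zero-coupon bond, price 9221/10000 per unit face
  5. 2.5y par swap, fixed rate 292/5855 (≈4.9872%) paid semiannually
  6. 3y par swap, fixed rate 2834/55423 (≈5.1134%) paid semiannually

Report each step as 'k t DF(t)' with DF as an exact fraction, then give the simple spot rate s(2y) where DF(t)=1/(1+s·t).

1 1/2 9693/10000
2 1 963/1000
3 3/2 1183/1250
4 2 9221/10000
5 5/2 552/625
6 3 8583/10000
s(2y) = (1/(9221/10000) − 1)/(2) = 779/18442 ≈ 4.2241%

step 1 [0.5y] bond c/2=29/800: DF=(8035497/8000000 − 29/800·(0))/(1+29/800) = 9693/10000 ≈ 0.969300
step 2 [1y] zero: DF = P = 963/1000 ≈ 0.963000
step 3 [1.5y] zero: DF = P = 1183/1250 ≈ 0.946400
step 4 [2y] zero: DF = P = 9221/10000 ≈ 0.922100
step 5 [2.5y] swap r/2=146/5855: DF=(1 − 146/5855·(0.969300+0.963000+0.946400+0.922100))/(1+146/5855) = 552/625 ≈ 0.883200
step 6 [3y] swap r/2=1417/55423: DF=(1 − 1417/55423·(0.969300+0.963000+0.946400+0.922100+0.883200))/(1+1417/55423) = 8583/10000 ≈ 0.858300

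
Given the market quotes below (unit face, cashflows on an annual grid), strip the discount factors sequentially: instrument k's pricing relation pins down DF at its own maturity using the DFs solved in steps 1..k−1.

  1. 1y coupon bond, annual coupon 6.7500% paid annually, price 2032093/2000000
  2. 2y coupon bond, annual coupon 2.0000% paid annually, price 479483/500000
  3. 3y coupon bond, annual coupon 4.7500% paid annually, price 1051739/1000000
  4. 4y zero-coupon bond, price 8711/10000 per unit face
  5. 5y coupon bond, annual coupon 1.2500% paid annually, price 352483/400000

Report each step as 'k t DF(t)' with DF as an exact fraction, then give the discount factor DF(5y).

1 1 4759/5000
2 2 1843/2000
3 3 9191/10000
4 4 8711/10000
5 5 8251/10000
DF(5y) = 8251/10000 ≈ 0.825100

step 1 [1y] bond c/1=27/400: DF=(2032093/2000000 − 27/400·(0))/(1+27/400) = 4759/5000 ≈ 0.951800
step 2 [2y] bond c/1=1/50: DF=(479483/500000 − 1/50·(0.951800))/(1+1/50) = 1843/2000 ≈ 0.921500
step 3 [3y] bond c/1=19/400: DF=(1051739/1000000 − 19/400·(0.951800+0.921500))/(1+19/400) = 9191/10000 ≈ 0.919100
step 4 [4y] zero: DF = P = 8711/10000 ≈ 0.871100
step 5 [5y] bond c/1=1/80: DF=(352483/400000 − 1/80·(0.951800+0.921500+0.919100+0.871100))/(1+1/80) = 8251/10000 ≈ 0.825100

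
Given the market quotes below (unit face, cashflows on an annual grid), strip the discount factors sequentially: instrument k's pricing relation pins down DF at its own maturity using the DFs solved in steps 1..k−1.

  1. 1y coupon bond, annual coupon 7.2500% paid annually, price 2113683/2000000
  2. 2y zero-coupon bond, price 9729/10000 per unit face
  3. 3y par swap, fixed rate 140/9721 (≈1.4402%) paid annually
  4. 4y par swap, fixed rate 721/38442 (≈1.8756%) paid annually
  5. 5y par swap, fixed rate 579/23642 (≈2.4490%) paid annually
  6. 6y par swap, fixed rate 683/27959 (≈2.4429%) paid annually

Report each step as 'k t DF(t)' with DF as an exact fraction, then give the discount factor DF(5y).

step 1 [1y] bond c/1=29/400: DF=(2113683/2000000 − 29/400·(0))/(1+29/400) = 4927/5000 ≈ 0.985400
step 2 [2y] zero: DF = P = 9729/10000 ≈ 0.972900
step 3 [3y] swap r/1=140/9721: DF=(1 − 140/9721·(0.985400+0.972900))/(1+140/9721) = 479/500 ≈ 0.958000
step 4 [4y] swap r/1=721/38442: DF=(1 − 721/38442·(0.985400+0.972900+0.958000))/(1+721/38442) = 9279/10000 ≈ 0.927900
step 5 [5y] swap r/1=579/23642: DF=(1 − 579/23642·(0.985400+0.972900+0.958000+0.927900))/(1+579/23642) = 4421/5000 ≈ 0.884200
step 6 [6y] swap r/1=683/27959: DF=(1 − 683/27959·(0.985400+0.972900+0.958000+0.927900+0.884200))/(1+683/27959) = 4317/5000 ≈ 0.863400

1 1 4927/5000
2 2 9729/10000
3 3 479/500
4 4 9279/10000
5 5 4421/5000
6 6 4317/5000
DF(5y) = 4421/5000 ≈ 0.884200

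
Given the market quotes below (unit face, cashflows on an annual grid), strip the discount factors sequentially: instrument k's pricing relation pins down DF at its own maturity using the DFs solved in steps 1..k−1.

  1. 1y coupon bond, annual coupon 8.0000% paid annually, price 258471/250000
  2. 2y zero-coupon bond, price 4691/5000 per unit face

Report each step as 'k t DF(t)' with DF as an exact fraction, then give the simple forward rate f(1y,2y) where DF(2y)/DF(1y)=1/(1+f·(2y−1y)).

step 1 [1y] bond c/1=2/25: DF=(258471/250000 − 2/25·(0))/(1+2/25) = 9573/10000 ≈ 0.957300
step 2 [2y] zero: DF = P = 4691/5000 ≈ 0.938200

1 1 9573/10000
2 2 4691/5000
f(1y,2y) = ((9573/10000)/(4691/5000) − 1)/(1) = 191/9382 ≈ 2.0358%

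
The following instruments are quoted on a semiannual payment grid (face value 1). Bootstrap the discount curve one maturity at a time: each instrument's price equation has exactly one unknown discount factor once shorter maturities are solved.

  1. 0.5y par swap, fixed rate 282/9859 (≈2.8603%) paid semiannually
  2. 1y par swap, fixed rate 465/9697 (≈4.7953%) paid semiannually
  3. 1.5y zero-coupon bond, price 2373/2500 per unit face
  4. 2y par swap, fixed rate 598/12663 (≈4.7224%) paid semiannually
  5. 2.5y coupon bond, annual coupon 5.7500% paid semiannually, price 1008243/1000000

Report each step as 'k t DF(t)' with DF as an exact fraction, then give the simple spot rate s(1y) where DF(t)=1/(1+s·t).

step 1 [0.5y] swap r/2=141/9859: DF=(1 − 141/9859·(0))/(1+141/9859) = 9859/10000 ≈ 0.985900
step 2 [1y] swap r/2=465/19394: DF=(1 − 465/19394·(0.985900))/(1+465/19394) = 1907/2000 ≈ 0.953500
step 3 [1.5y] zero: DF = P = 2373/2500 ≈ 0.949200
step 4 [2y] swap r/2=299/12663: DF=(1 − 299/12663·(0.985900+0.953500+0.949200))/(1+299/12663) = 9103/10000 ≈ 0.910300
step 5 [2.5y] bond c/2=23/800: DF=(1008243/1000000 − 23/800·(0.985900+0.953500+0.949200+0.910300))/(1+23/800) = 8739/10000 ≈ 0.873900

1 1/2 9859/10000
2 1 1907/2000
3 3/2 2373/2500
4 2 9103/10000
5 5/2 8739/10000
s(1y) = (1/(1907/2000) − 1)/(1) = 93/1907 ≈ 4.8768%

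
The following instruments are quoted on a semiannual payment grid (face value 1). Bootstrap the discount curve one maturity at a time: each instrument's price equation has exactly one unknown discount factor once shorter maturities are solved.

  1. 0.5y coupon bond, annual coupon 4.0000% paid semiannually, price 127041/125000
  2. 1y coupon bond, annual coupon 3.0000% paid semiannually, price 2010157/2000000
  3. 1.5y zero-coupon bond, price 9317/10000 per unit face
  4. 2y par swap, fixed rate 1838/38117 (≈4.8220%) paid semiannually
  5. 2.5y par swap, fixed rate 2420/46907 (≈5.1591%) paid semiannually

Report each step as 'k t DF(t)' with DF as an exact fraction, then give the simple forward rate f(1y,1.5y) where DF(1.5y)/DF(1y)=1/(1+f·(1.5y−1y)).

step 1 [0.5y] bond c/2=1/50: DF=(127041/125000 − 1/50·(0))/(1+1/50) = 2491/2500 ≈ 0.996400
step 2 [1y] bond c/2=3/200: DF=(2010157/2000000 − 3/200·(0.996400))/(1+3/200) = 1951/2000 ≈ 0.975500
step 3 [1.5y] zero: DF = P = 9317/10000 ≈ 0.931700
step 4 [2y] swap r/2=919/38117: DF=(1 − 919/38117·(0.996400+0.975500+0.931700))/(1+919/38117) = 9081/10000 ≈ 0.908100
step 5 [2.5y] swap r/2=1210/46907: DF=(1 − 1210/46907·(0.996400+0.975500+0.931700+0.908100))/(1+1210/46907) = 879/1000 ≈ 0.879000

1 1/2 2491/2500
2 1 1951/2000
3 3/2 9317/10000
4 2 9081/10000
5 5/2 879/1000
f(1y,1.5y) = ((1951/2000)/(9317/10000) − 1)/(1/2) = 876/9317 ≈ 9.4022%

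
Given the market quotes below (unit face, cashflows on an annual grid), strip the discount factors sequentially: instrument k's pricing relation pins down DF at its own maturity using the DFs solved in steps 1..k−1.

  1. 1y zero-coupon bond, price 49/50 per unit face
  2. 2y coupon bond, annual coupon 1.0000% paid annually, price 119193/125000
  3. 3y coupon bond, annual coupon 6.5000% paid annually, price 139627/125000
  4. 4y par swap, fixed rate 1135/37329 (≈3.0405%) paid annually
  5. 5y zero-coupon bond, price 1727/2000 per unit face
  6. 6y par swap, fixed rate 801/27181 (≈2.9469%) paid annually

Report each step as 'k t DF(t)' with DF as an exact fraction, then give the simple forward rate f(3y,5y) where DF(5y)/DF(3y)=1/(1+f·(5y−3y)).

1 1 49/50
2 2 584/625
3 3 233/250
4 4 1773/2000
5 5 1727/2000
6 6 4199/5000
f(3y,5y) = ((233/250)/(1727/2000) − 1)/(2) = 137/3454 ≈ 3.9664%

step 1 [1y] zero: DF = P = 49/50 ≈ 0.980000
step 2 [2y] bond c/1=1/100: DF=(119193/125000 − 1/100·(0.980000))/(1+1/100) = 584/625 ≈ 0.934400
step 3 [3y] bond c/1=13/200: DF=(139627/125000 − 13/200·(0.980000+0.934400))/(1+13/200) = 233/250 ≈ 0.932000
step 4 [4y] swap r/1=1135/37329: DF=(1 − 1135/37329·(0.980000+0.934400+0.932000))/(1+1135/37329) = 1773/2000 ≈ 0.886500
step 5 [5y] zero: DF = P = 1727/2000 ≈ 0.863500
step 6 [6y] swap r/1=801/27181: DF=(1 − 801/27181·(0.980000+0.934400+0.932000+0.886500+0.863500))/(1+801/27181) = 4199/5000 ≈ 0.839800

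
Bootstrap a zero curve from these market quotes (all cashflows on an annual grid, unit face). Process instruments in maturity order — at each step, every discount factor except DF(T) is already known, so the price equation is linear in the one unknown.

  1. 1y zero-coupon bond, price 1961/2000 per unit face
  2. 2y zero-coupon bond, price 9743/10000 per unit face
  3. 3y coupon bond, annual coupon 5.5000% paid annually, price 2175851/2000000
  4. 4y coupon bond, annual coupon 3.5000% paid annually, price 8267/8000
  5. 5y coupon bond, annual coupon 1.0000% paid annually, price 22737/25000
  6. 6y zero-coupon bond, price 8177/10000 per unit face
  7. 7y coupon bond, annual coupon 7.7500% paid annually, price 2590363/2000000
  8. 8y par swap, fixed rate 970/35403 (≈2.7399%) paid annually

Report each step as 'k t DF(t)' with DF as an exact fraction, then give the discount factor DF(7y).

1 1 1961/2000
2 2 9743/10000
3 3 9293/10000
4 4 9009/10000
5 5 863/1000
6 6 8177/10000
7 7 8089/10000
8 8 403/500
DF(7y) = 8089/10000 ≈ 0.808900

step 1 [1y] zero: DF = P = 1961/2000 ≈ 0.980500
step 2 [2y] zero: DF = P = 9743/10000 ≈ 0.974300
step 3 [3y] bond c/1=11/200: DF=(2175851/2000000 − 11/200·(0.980500+0.974300))/(1+11/200) = 9293/10000 ≈ 0.929300
step 4 [4y] bond c/1=7/200: DF=(8267/8000 − 7/200·(0.980500+0.974300+0.929300))/(1+7/200) = 9009/10000 ≈ 0.900900
step 5 [5y] bond c/1=1/100: DF=(22737/25000 − 1/100·(0.980500+0.974300+0.929300+0.900900))/(1+1/100) = 863/1000 ≈ 0.863000
step 6 [6y] zero: DF = P = 8177/10000 ≈ 0.817700
step 7 [7y] bond c/1=31/400: DF=(2590363/2000000 − 31/400·(0.980500+0.974300+0.929300+0.900900+0.863000+0.817700))/(1+31/400) = 8089/10000 ≈ 0.808900
step 8 [8y] swap r/1=970/35403: DF=(1 − 970/35403·(0.980500+0.974300+0.929300+0.900900+0.863000+0.817700+0.808900))/(1+970/35403) = 403/500 ≈ 0.806000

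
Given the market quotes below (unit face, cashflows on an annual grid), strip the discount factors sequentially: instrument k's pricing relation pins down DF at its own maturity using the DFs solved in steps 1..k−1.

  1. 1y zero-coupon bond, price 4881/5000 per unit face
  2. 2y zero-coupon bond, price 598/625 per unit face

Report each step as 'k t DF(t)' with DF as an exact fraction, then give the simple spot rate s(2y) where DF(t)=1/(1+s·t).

step 1 [1y] zero: DF = P = 4881/5000 ≈ 0.976200
step 2 [2y] zero: DF = P = 598/625 ≈ 0.956800

1 1 4881/5000
2 2 598/625
s(2y) = (1/(598/625) − 1)/(2) = 27/1196 ≈ 2.2575%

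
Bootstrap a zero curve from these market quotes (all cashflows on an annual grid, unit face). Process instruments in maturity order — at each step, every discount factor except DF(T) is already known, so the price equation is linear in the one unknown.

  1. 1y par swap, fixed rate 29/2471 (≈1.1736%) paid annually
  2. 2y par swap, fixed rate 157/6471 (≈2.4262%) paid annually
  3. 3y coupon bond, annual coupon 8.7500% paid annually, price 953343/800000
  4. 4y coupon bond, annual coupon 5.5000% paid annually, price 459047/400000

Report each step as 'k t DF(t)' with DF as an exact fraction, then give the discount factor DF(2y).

1 1 2471/2500
2 2 9529/10000
3 3 2349/2500
4 4 586/625
DF(2y) = 9529/10000 ≈ 0.952900

step 1 [1y] swap r/1=29/2471: DF=(1 − 29/2471·(0))/(1+29/2471) = 2471/2500 ≈ 0.988400
step 2 [2y] swap r/1=157/6471: DF=(1 − 157/6471·(0.988400))/(1+157/6471) = 9529/10000 ≈ 0.952900
step 3 [3y] bond c/1=7/80: DF=(953343/800000 − 7/80·(0.988400+0.952900))/(1+7/80) = 2349/2500 ≈ 0.939600
step 4 [4y] bond c/1=11/200: DF=(459047/400000 − 11/200·(0.988400+0.952900+0.939600))/(1+11/200) = 586/625 ≈ 0.937600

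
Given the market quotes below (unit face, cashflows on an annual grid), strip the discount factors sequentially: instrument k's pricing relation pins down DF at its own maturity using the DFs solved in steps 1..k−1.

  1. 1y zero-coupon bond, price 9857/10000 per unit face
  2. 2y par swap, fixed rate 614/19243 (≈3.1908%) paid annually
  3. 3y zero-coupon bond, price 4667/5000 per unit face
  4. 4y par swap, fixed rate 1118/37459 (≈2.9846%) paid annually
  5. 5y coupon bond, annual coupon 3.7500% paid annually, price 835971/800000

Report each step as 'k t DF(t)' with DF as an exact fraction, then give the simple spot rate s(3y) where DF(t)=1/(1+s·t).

1 1 9857/10000
2 2 4693/5000
3 3 4667/5000
4 4 4441/5000
5 5 4359/5000
s(3y) = (1/(4667/5000) − 1)/(3) = 111/4667 ≈ 2.3784%

step 1 [1y] zero: DF = P = 9857/10000 ≈ 0.985700
step 2 [2y] swap r/1=614/19243: DF=(1 − 614/19243·(0.985700))/(1+614/19243) = 4693/5000 ≈ 0.938600
step 3 [3y] zero: DF = P = 4667/5000 ≈ 0.933400
step 4 [4y] swap r/1=1118/37459: DF=(1 − 1118/37459·(0.985700+0.938600+0.933400))/(1+1118/37459) = 4441/5000 ≈ 0.888200
step 5 [5y] bond c/1=3/80: DF=(835971/800000 − 3/80·(0.985700+0.938600+0.933400+0.888200))/(1+3/80) = 4359/5000 ≈ 0.871800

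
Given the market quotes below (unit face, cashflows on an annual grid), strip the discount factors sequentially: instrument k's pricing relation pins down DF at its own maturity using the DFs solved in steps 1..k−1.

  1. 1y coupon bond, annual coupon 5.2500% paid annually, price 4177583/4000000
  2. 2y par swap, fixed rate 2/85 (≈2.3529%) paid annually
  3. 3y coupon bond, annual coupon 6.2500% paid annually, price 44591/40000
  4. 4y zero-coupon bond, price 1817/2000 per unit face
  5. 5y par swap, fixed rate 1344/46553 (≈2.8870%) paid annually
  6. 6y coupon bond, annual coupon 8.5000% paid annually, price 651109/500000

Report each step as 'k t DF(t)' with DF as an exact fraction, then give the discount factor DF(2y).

1 1 9923/10000
2 2 4771/5000
3 3 9347/10000
4 4 1817/2000
5 5 541/625
6 6 1671/2000
DF(2y) = 4771/5000 ≈ 0.954200

step 1 [1y] bond c/1=21/400: DF=(4177583/4000000 − 21/400·(0))/(1+21/400) = 9923/10000 ≈ 0.992300
step 2 [2y] swap r/1=2/85: DF=(1 − 2/85·(0.992300))/(1+2/85) = 4771/5000 ≈ 0.954200
step 3 [3y] bond c/1=1/16: DF=(44591/40000 − 1/16·(0.992300+0.954200))/(1+1/16) = 9347/10000 ≈ 0.934700
step 4 [4y] zero: DF = P = 1817/2000 ≈ 0.908500
step 5 [5y] swap r/1=1344/46553: DF=(1 − 1344/46553·(0.992300+0.954200+0.934700+0.908500))/(1+1344/46553) = 541/625 ≈ 0.865600
step 6 [6y] bond c/1=17/200: DF=(651109/500000 − 17/200·(0.992300+0.954200+0.934700+0.908500+0.865600))/(1+17/200) = 1671/2000 ≈ 0.835500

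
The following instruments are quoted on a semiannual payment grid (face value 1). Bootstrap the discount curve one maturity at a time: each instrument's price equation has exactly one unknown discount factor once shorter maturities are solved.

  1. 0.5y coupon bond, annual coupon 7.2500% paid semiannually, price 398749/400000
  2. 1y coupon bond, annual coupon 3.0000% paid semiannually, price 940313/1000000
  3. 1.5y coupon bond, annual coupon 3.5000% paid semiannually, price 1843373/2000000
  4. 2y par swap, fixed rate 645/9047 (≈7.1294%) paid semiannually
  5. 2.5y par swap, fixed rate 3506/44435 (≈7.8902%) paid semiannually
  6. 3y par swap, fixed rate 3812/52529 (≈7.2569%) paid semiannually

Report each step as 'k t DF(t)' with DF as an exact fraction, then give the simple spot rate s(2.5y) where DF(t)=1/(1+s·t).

1 1/2 481/500
2 1 4561/5000
3 3/2 546/625
4 2 871/1000
5 5/2 8247/10000
6 3 4047/5000
s(2.5y) = (1/(8247/10000) − 1)/(5/2) = 3506/41235 ≈ 8.5025%

step 1 [0.5y] bond c/2=29/800: DF=(398749/400000 − 29/800·(0))/(1+29/800) = 481/500 ≈ 0.962000
step 2 [1y] bond c/2=3/200: DF=(940313/1000000 − 3/200·(0.962000))/(1+3/200) = 4561/5000 ≈ 0.912200
step 3 [1.5y] bond c/2=7/400: DF=(1843373/2000000 − 7/400·(0.962000+0.912200))/(1+7/400) = 546/625 ≈ 0.873600
step 4 [2y] swap r/2=645/18094: DF=(1 − 645/18094·(0.962000+0.912200+0.873600))/(1+645/18094) = 871/1000 ≈ 0.871000
step 5 [2.5y] swap r/2=1753/44435: DF=(1 − 1753/44435·(0.962000+0.912200+0.873600+0.871000))/(1+1753/44435) = 8247/10000 ≈ 0.824700
step 6 [3y] swap r/2=1906/52529: DF=(1 − 1906/52529·(0.962000+0.912200+0.873600+0.871000+0.824700))/(1+1906/52529) = 4047/5000 ≈ 0.809400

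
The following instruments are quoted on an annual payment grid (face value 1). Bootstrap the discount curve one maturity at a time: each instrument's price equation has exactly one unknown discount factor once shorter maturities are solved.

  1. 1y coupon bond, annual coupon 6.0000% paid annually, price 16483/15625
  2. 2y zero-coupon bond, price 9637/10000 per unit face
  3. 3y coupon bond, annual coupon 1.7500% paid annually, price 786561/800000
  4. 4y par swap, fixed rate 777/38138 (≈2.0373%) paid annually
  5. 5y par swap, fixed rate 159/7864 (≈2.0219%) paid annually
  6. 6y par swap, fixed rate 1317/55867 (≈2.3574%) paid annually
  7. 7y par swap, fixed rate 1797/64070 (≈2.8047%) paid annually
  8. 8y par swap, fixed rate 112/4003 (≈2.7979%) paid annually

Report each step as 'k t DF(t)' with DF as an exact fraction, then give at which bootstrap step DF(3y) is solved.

step 1 [1y] bond c/1=3/50: DF=(16483/15625 − 3/50·(0))/(1+3/50) = 622/625 ≈ 0.995200
step 2 [2y] zero: DF = P = 9637/10000 ≈ 0.963700
step 3 [3y] bond c/1=7/400: DF=(786561/800000 − 7/400·(0.995200+0.963700))/(1+7/400) = 4663/5000 ≈ 0.932600
step 4 [4y] swap r/1=777/38138: DF=(1 − 777/38138·(0.995200+0.963700+0.932600))/(1+777/38138) = 9223/10000 ≈ 0.922300
step 5 [5y] swap r/1=159/7864: DF=(1 − 159/7864·(0.995200+0.963700+0.932600+0.922300))/(1+159/7864) = 4523/5000 ≈ 0.904600
step 6 [6y] swap r/1=1317/55867: DF=(1 − 1317/55867·(0.995200+0.963700+0.932600+0.922300+0.904600))/(1+1317/55867) = 8683/10000 ≈ 0.868300
step 7 [7y] swap r/1=1797/64070: DF=(1 − 1797/64070·(0.995200+0.963700+0.932600+0.922300+0.904600+0.868300))/(1+1797/64070) = 8203/10000 ≈ 0.820300
step 8 [8y] swap r/1=112/4003: DF=(1 − 112/4003·(0.995200+0.963700+0.932600+0.922300+0.904600+0.868300+0.820300))/(1+112/4003) = 499/625 ≈ 0.798400

1 1 622/625
2 2 9637/10000
3 3 4663/5000
4 4 9223/10000
5 5 4523/5000
6 6 8683/10000
7 7 8203/10000
8 8 499/625
DF(3y) is solved at step 3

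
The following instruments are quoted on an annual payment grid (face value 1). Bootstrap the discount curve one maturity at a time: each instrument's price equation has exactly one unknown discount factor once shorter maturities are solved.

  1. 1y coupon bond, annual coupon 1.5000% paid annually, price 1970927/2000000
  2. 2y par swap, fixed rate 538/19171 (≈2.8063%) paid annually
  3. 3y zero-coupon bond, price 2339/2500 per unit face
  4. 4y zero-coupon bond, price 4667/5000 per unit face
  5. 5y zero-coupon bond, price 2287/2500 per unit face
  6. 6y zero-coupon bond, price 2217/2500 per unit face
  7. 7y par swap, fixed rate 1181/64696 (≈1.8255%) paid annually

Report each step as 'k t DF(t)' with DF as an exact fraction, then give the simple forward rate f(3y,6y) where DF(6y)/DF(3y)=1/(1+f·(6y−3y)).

step 1 [1y] bond c/1=3/200: DF=(1970927/2000000 − 3/200·(0))/(1+3/200) = 9709/10000 ≈ 0.970900
step 2 [2y] swap r/1=538/19171: DF=(1 − 538/19171·(0.970900))/(1+538/19171) = 4731/5000 ≈ 0.946200
step 3 [3y] zero: DF = P = 2339/2500 ≈ 0.935600
step 4 [4y] zero: DF = P = 4667/5000 ≈ 0.933400
step 5 [5y] zero: DF = P = 2287/2500 ≈ 0.914800
step 6 [6y] zero: DF = P = 2217/2500 ≈ 0.886800
step 7 [7y] swap r/1=1181/64696: DF=(1 − 1181/64696·(0.970900+0.946200+0.935600+0.933400+0.914800+0.886800))/(1+1181/64696) = 8819/10000 ≈ 0.881900

1 1 9709/10000
2 2 4731/5000
3 3 2339/2500
4 4 4667/5000
5 5 2287/2500
6 6 2217/2500
7 7 8819/10000
f(3y,6y) = ((2339/2500)/(2217/2500) − 1)/(3) = 122/6651 ≈ 1.8343%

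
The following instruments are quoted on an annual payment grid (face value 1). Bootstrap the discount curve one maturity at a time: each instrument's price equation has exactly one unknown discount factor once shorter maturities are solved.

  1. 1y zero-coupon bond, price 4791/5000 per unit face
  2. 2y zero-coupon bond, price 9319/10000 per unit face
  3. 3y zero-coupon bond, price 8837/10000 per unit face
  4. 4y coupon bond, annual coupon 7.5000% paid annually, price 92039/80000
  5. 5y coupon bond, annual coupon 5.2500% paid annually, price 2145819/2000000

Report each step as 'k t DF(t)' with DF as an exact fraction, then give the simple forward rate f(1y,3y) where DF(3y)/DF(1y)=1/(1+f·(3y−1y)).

step 1 [1y] zero: DF = P = 4791/5000 ≈ 0.958200
step 2 [2y] zero: DF = P = 9319/10000 ≈ 0.931900
step 3 [3y] zero: DF = P = 8837/10000 ≈ 0.883700
step 4 [4y] bond c/1=3/40: DF=(92039/80000 − 3/40·(0.958200+0.931900+0.883700))/(1+3/40) = 8767/10000 ≈ 0.876700
step 5 [5y] bond c/1=21/400: DF=(2145819/2000000 − 21/400·(0.958200+0.931900+0.883700+0.876700))/(1+21/400) = 8373/10000 ≈ 0.837300

1 1 4791/5000
2 2 9319/10000
3 3 8837/10000
4 4 8767/10000
5 5 8373/10000
f(1y,3y) = ((4791/5000)/(8837/10000) − 1)/(2) = 745/17674 ≈ 4.2152%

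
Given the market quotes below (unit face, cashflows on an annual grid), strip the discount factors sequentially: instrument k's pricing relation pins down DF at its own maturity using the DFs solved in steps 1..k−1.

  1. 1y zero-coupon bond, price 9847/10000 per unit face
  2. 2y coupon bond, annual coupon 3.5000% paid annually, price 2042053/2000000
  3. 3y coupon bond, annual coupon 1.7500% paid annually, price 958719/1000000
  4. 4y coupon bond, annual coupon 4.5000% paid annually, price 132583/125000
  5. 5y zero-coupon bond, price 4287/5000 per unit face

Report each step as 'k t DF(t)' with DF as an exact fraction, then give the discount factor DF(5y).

step 1 [1y] zero: DF = P = 9847/10000 ≈ 0.984700
step 2 [2y] bond c/1=7/200: DF=(2042053/2000000 − 7/200·(0.984700))/(1+7/200) = 2383/2500 ≈ 0.953200
step 3 [3y] bond c/1=7/400: DF=(958719/1000000 − 7/400·(0.984700+0.953200))/(1+7/400) = 9089/10000 ≈ 0.908900
step 4 [4y] bond c/1=9/200: DF=(132583/125000 − 9/200·(0.984700+0.953200+0.908900))/(1+9/200) = 2231/2500 ≈ 0.892400
step 5 [5y] zero: DF = P = 4287/5000 ≈ 0.857400

1 1 9847/10000
2 2 2383/2500
3 3 9089/10000
4 4 2231/2500
5 5 4287/5000
DF(5y) = 4287/5000 ≈ 0.857400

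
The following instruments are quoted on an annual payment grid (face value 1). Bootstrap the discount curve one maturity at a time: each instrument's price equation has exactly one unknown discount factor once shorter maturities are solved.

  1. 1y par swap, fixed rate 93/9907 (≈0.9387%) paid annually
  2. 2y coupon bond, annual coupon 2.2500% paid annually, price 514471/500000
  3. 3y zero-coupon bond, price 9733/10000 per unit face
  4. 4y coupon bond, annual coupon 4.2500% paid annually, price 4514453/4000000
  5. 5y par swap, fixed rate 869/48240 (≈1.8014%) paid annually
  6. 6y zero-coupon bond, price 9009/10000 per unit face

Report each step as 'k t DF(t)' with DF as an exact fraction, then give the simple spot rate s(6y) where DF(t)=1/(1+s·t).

step 1 [1y] swap r/1=93/9907: DF=(1 − 93/9907·(0))/(1+93/9907) = 9907/10000 ≈ 0.990700
step 2 [2y] bond c/1=9/400: DF=(514471/500000 − 9/400·(0.990700))/(1+9/400) = 1969/2000 ≈ 0.984500
step 3 [3y] zero: DF = P = 9733/10000 ≈ 0.973300
step 4 [4y] bond c/1=17/400: DF=(4514453/4000000 − 17/400·(0.990700+0.984500+0.973300))/(1+17/400) = 1203/1250 ≈ 0.962400
step 5 [5y] swap r/1=869/48240: DF=(1 − 869/48240·(0.990700+0.984500+0.973300+0.962400))/(1+869/48240) = 9131/10000 ≈ 0.913100
step 6 [6y] zero: DF = P = 9009/10000 ≈ 0.900900

1 1 9907/10000
2 2 1969/2000
3 3 9733/10000
4 4 1203/1250
5 5 9131/10000
6 6 9009/10000
s(6y) = (1/(9009/10000) − 1)/(6) = 991/54054 ≈ 1.8334%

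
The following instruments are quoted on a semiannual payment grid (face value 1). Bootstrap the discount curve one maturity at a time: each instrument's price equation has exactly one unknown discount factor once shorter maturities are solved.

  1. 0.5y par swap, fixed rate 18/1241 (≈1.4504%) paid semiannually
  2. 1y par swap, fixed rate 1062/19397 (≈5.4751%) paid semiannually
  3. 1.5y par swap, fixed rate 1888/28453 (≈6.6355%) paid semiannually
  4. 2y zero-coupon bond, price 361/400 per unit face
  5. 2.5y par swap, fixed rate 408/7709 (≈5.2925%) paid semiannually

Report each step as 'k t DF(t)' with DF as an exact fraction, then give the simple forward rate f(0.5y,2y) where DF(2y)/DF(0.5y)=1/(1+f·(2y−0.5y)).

step 1 [0.5y] swap r/2=9/1241: DF=(1 − 9/1241·(0))/(1+9/1241) = 1241/1250 ≈ 0.992800
step 2 [1y] swap r/2=531/19397: DF=(1 − 531/19397·(0.992800))/(1+531/19397) = 9469/10000 ≈ 0.946900
step 3 [1.5y] swap r/2=944/28453: DF=(1 − 944/28453·(0.992800+0.946900))/(1+944/28453) = 566/625 ≈ 0.905600
step 4 [2y] zero: DF = P = 361/400 ≈ 0.902500
step 5 [2.5y] swap r/2=204/7709: DF=(1 − 204/7709·(0.992800+0.946900+0.905600+0.902500))/(1+204/7709) = 1097/1250 ≈ 0.877600

1 1/2 1241/1250
2 1 9469/10000
3 3/2 566/625
4 2 361/400
5 5/2 1097/1250
f(0.5y,2y) = ((1241/1250)/(361/400) − 1)/(3/2) = 602/9025 ≈ 6.6704%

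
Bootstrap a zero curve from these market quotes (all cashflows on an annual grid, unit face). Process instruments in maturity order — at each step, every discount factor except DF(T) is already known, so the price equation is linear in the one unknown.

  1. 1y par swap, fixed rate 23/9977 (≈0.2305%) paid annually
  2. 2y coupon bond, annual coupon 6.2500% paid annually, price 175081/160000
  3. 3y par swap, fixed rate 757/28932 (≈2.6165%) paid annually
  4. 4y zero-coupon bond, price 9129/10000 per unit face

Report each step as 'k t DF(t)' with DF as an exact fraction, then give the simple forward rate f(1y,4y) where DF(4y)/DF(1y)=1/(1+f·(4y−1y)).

1 1 9977/10000
2 2 607/625
3 3 9243/10000
4 4 9129/10000
f(1y,4y) = ((9977/10000)/(9129/10000) − 1)/(3) = 848/27387 ≈ 3.0964%

step 1 [1y] swap r/1=23/9977: DF=(1 − 23/9977·(0))/(1+23/9977) = 9977/10000 ≈ 0.997700
step 2 [2y] bond c/1=1/16: DF=(175081/160000 − 1/16·(0.997700))/(1+1/16) = 607/625 ≈ 0.971200
step 3 [3y] swap r/1=757/28932: DF=(1 − 757/28932·(0.997700+0.971200))/(1+757/28932) = 9243/10000 ≈ 0.924300
step 4 [4y] zero: DF = P = 9129/10000 ≈ 0.912900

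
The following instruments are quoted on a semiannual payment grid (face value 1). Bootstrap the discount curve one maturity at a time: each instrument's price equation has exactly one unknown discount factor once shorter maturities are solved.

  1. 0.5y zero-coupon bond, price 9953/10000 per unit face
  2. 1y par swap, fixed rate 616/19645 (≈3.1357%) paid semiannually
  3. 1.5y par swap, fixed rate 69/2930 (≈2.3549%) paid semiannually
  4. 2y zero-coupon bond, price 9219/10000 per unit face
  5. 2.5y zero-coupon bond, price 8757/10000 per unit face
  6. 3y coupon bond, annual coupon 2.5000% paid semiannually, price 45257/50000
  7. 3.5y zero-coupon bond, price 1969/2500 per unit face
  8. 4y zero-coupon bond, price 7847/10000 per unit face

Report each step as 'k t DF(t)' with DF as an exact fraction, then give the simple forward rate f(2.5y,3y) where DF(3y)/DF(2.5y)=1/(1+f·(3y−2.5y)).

step 1 [0.5y] zero: DF = P = 9953/10000 ≈ 0.995300
step 2 [1y] swap r/2=308/19645: DF=(1 − 308/19645·(0.995300))/(1+308/19645) = 2423/2500 ≈ 0.969200
step 3 [1.5y] swap r/2=69/5860: DF=(1 − 69/5860·(0.995300+0.969200))/(1+69/5860) = 1931/2000 ≈ 0.965500
step 4 [2y] zero: DF = P = 9219/10000 ≈ 0.921900
step 5 [2.5y] zero: DF = P = 8757/10000 ≈ 0.875700
step 6 [3y] bond c/2=1/80: DF=(45257/50000 − 1/80·(0.995300+0.969200+0.965500+0.921900+0.875700))/(1+1/80) = 2089/2500 ≈ 0.835600
step 7 [3.5y] zero: DF = P = 1969/2500 ≈ 0.787600
step 8 [4y] zero: DF = P = 7847/10000 ≈ 0.784700

1 1/2 9953/10000
2 1 2423/2500
3 3/2 1931/2000
4 2 9219/10000
5 5/2 8757/10000
6 3 2089/2500
7 7/2 1969/2500
8 4 7847/10000
f(2.5y,3y) = ((8757/10000)/(2089/2500) − 1)/(1/2) = 401/4178 ≈ 9.5979%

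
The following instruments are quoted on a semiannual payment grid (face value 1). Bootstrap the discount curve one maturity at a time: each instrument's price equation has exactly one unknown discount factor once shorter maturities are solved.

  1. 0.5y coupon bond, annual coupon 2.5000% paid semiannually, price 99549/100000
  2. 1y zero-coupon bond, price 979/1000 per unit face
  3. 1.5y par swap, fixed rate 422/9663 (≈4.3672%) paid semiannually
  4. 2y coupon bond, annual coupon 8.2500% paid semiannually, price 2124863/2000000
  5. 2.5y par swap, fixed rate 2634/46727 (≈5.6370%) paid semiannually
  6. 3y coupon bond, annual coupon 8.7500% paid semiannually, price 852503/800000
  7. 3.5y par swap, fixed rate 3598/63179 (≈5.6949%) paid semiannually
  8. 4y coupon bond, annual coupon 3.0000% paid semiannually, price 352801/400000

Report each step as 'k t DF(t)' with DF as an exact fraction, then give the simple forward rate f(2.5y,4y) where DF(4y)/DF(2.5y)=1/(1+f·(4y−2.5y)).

1 1/2 1229/1250
2 1 979/1000
3 3/2 9367/10000
4 2 1811/2000
5 5/2 8683/10000
6 3 8251/10000
7 7/2 8201/10000
8 4 1939/2500
f(2.5y,4y) = ((8683/10000)/(1939/2500) − 1)/(3/2) = 309/3878 ≈ 7.9680%

step 1 [0.5y] bond c/2=1/80: DF=(99549/100000 − 1/80·(0))/(1+1/80) = 1229/1250 ≈ 0.983200
step 2 [1y] zero: DF = P = 979/1000 ≈ 0.979000
step 3 [1.5y] swap r/2=211/9663: DF=(1 − 211/9663·(0.983200+0.979000))/(1+211/9663) = 9367/10000 ≈ 0.936700
step 4 [2y] bond c/2=33/800: DF=(2124863/2000000 − 33/800·(0.983200+0.979000+0.936700))/(1+33/800) = 1811/2000 ≈ 0.905500
step 5 [2.5y] swap r/2=1317/46727: DF=(1 − 1317/46727·(0.983200+0.979000+0.936700+0.905500))/(1+1317/46727) = 8683/10000 ≈ 0.868300
step 6 [3y] bond c/2=7/160: DF=(852503/800000 − 7/160·(0.983200+0.979000+0.936700+0.905500+0.868300))/(1+7/160) = 8251/10000 ≈ 0.825100
step 7 [3.5y] swap r/2=1799/63179: DF=(1 − 1799/63179·(0.983200+0.979000+0.936700+0.905500+0.868300+0.825100))/(1+1799/63179) = 8201/10000 ≈ 0.820100
step 8 [4y] bond c/2=3/200: DF=(352801/400000 − 3/200·(0.983200+0.979000+0.936700+0.905500+0.868300+0.825100+0.820100))/(1+3/200) = 1939/2500 ≈ 0.775600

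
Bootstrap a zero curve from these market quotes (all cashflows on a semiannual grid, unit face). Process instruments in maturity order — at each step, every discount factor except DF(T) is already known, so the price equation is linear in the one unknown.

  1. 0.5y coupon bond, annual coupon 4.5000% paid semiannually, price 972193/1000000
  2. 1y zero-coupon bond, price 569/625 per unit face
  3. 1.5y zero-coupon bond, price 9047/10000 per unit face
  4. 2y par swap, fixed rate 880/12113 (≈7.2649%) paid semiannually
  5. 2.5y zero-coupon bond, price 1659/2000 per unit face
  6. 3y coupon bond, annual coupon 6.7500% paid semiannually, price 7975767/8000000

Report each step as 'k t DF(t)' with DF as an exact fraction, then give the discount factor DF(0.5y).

1 1/2 2377/2500
2 1 569/625
3 3/2 9047/10000
4 2 217/250
5 5/2 1659/2000
6 3 8187/10000
DF(0.5y) = 2377/2500 ≈ 0.950800

step 1 [0.5y] bond c/2=9/400: DF=(972193/1000000 − 9/400·(0))/(1+9/400) = 2377/2500 ≈ 0.950800
step 2 [1y] zero: DF = P = 569/625 ≈ 0.910400
step 3 [1.5y] zero: DF = P = 9047/10000 ≈ 0.904700
step 4 [2y] swap r/2=440/12113: DF=(1 − 440/12113·(0.950800+0.910400+0.904700))/(1+440/12113) = 217/250 ≈ 0.868000
step 5 [2.5y] zero: DF = P = 1659/2000 ≈ 0.829500
step 6 [3y] bond c/2=27/800: DF=(7975767/8000000 − 27/800·(0.950800+0.910400+0.904700+0.868000+0.829500))/(1+27/800) = 8187/10000 ≈ 0.818700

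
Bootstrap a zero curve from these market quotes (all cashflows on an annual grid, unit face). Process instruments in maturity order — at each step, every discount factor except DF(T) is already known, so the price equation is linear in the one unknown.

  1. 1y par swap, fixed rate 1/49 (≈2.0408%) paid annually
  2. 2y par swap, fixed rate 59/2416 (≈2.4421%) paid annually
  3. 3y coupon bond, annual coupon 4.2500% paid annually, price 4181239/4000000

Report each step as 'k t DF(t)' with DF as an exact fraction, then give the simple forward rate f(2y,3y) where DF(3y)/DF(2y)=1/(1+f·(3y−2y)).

1 1 49/50
2 2 1191/1250
3 3 9239/10000
f(2y,3y) = ((1191/1250)/(9239/10000) − 1)/(1) = 289/9239 ≈ 3.1280%

step 1 [1y] swap r/1=1/49: DF=(1 − 1/49·(0))/(1+1/49) = 49/50 ≈ 0.980000
step 2 [2y] swap r/1=59/2416: DF=(1 − 59/2416·(0.980000))/(1+59/2416) = 1191/1250 ≈ 0.952800
step 3 [3y] bond c/1=17/400: DF=(4181239/4000000 − 17/400·(0.980000+0.952800))/(1+17/400) = 9239/10000 ≈ 0.923900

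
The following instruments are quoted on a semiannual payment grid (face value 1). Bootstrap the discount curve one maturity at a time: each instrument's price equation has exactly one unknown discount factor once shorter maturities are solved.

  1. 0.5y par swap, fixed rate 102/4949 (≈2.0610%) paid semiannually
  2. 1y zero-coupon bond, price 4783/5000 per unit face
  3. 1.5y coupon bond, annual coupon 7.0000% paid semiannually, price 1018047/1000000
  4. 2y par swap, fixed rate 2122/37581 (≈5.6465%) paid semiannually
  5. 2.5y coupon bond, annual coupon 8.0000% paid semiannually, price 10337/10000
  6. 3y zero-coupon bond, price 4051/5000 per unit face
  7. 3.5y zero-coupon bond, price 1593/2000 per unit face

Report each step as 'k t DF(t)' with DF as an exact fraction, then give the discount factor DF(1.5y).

step 1 [0.5y] swap r/2=51/4949: DF=(1 − 51/4949·(0))/(1+51/4949) = 4949/5000 ≈ 0.989800
step 2 [1y] zero: DF = P = 4783/5000 ≈ 0.956600
step 3 [1.5y] bond c/2=7/200: DF=(1018047/1000000 − 7/200·(0.989800+0.956600))/(1+7/200) = 4589/5000 ≈ 0.917800
step 4 [2y] swap r/2=1061/37581: DF=(1 − 1061/37581·(0.989800+0.956600+0.917800))/(1+1061/37581) = 8939/10000 ≈ 0.893900
step 5 [2.5y] bond c/2=1/25: DF=(10337/10000 − 1/25·(0.989800+0.956600+0.917800+0.893900))/(1+1/25) = 4247/5000 ≈ 0.849400
step 6 [3y] zero: DF = P = 4051/5000 ≈ 0.810200
step 7 [3.5y] zero: DF = P = 1593/2000 ≈ 0.796500

1 1/2 4949/5000
2 1 4783/5000
3 3/2 4589/5000
4 2 8939/10000
5 5/2 4247/5000
6 3 4051/5000
7 7/2 1593/2000
DF(1.5y) = 4589/5000 ≈ 0.917800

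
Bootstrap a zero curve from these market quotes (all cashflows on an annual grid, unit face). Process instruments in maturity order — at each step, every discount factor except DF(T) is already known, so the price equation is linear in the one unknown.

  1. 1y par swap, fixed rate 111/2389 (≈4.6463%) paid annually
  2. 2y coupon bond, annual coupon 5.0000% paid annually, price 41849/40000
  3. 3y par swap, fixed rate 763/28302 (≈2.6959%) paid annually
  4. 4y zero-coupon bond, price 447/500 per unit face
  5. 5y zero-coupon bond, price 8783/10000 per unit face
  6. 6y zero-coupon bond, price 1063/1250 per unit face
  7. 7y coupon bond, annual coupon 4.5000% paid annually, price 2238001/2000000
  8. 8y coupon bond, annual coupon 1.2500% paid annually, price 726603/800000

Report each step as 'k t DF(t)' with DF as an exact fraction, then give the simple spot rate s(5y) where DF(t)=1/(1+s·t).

step 1 [1y] swap r/1=111/2389: DF=(1 − 111/2389·(0))/(1+111/2389) = 2389/2500 ≈ 0.955600
step 2 [2y] bond c/1=1/20: DF=(41849/40000 − 1/20·(0.955600))/(1+1/20) = 9509/10000 ≈ 0.950900
step 3 [3y] swap r/1=763/28302: DF=(1 − 763/28302·(0.955600+0.950900))/(1+763/28302) = 9237/10000 ≈ 0.923700
step 4 [4y] zero: DF = P = 447/500 ≈ 0.894000
step 5 [5y] zero: DF = P = 8783/10000 ≈ 0.878300
step 6 [6y] zero: DF = P = 1063/1250 ≈ 0.850400
step 7 [7y] bond c/1=9/200: DF=(2238001/2000000 − 9/200·(0.955600+0.950900+0.923700+0.894000+0.878300+0.850400))/(1+9/200) = 209/250 ≈ 0.836000
step 8 [8y] bond c/1=1/80: DF=(726603/800000 − 1/80·(0.955600+0.950900+0.923700+0.894000+0.878300+0.850400+0.836000))/(1+1/80) = 4097/5000 ≈ 0.819400

1 1 2389/2500
2 2 9509/10000
3 3 9237/10000
4 4 447/500
5 5 8783/10000
6 6 1063/1250
7 7 209/250
8 8 4097/5000
s(5y) = (1/(8783/10000) − 1)/(5) = 1217/43915 ≈ 2.7713%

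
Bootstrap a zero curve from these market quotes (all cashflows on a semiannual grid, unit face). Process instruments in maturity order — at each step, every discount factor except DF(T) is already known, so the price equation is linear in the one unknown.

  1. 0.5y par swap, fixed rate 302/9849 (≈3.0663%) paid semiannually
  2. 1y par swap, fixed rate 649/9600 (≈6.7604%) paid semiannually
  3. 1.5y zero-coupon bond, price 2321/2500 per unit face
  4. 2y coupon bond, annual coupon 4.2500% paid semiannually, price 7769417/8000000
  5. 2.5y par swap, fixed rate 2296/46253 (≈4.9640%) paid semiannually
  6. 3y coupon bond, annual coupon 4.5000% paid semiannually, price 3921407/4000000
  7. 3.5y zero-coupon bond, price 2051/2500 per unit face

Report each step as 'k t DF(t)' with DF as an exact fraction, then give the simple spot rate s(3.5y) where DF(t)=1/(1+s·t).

step 1 [0.5y] swap r/2=151/9849: DF=(1 − 151/9849·(0))/(1+151/9849) = 9849/10000 ≈ 0.984900
step 2 [1y] swap r/2=649/19200: DF=(1 − 649/19200·(0.984900))/(1+649/19200) = 9351/10000 ≈ 0.935100
step 3 [1.5y] zero: DF = P = 2321/2500 ≈ 0.928400
step 4 [2y] bond c/2=17/800: DF=(7769417/8000000 − 17/800·(0.984900+0.935100+0.928400))/(1+17/800) = 8917/10000 ≈ 0.891700
step 5 [2.5y] swap r/2=1148/46253: DF=(1 − 1148/46253·(0.984900+0.935100+0.928400+0.891700))/(1+1148/46253) = 2213/2500 ≈ 0.885200
step 6 [3y] bond c/2=9/400: DF=(3921407/4000000 − 9/400·(0.984900+0.935100+0.928400+0.891700+0.885200))/(1+9/400) = 857/1000 ≈ 0.857000
step 7 [3.5y] zero: DF = P = 2051/2500 ≈ 0.820400

1 1/2 9849/10000
2 1 9351/10000
3 3/2 2321/2500
4 2 8917/10000
5 5/2 2213/2500
6 3 857/1000
7 7/2 2051/2500
s(3.5y) = (1/(2051/2500) − 1)/(7/2) = 898/14357 ≈ 6.2548%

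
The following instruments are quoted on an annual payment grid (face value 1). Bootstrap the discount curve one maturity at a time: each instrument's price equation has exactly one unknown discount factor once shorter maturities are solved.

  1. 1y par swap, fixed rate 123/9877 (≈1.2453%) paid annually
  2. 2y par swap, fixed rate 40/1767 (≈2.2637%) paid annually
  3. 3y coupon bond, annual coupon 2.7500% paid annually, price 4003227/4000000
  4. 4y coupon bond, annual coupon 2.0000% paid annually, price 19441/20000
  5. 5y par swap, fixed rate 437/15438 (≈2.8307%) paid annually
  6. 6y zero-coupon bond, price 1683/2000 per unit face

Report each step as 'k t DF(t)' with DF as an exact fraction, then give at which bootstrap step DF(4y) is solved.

step 1 [1y] swap r/1=123/9877: DF=(1 − 123/9877·(0))/(1+123/9877) = 9877/10000 ≈ 0.987700
step 2 [2y] swap r/1=40/1767: DF=(1 − 40/1767·(0.987700))/(1+40/1767) = 239/250 ≈ 0.956000
step 3 [3y] bond c/1=11/400: DF=(4003227/4000000 − 11/400·(0.987700+0.956000))/(1+11/400) = 461/500 ≈ 0.922000
step 4 [4y] bond c/1=1/50: DF=(19441/20000 − 1/50·(0.987700+0.956000+0.922000))/(1+1/50) = 1121/1250 ≈ 0.896800
step 5 [5y] swap r/1=437/15438: DF=(1 − 437/15438·(0.987700+0.956000+0.922000+0.896800))/(1+437/15438) = 8689/10000 ≈ 0.868900
step 6 [6y] zero: DF = P = 1683/2000 ≈ 0.841500

1 1 9877/10000
2 2 239/250
3 3 461/500
4 4 1121/1250
5 5 8689/10000
6 6 1683/2000
DF(4y) is solved at step 4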